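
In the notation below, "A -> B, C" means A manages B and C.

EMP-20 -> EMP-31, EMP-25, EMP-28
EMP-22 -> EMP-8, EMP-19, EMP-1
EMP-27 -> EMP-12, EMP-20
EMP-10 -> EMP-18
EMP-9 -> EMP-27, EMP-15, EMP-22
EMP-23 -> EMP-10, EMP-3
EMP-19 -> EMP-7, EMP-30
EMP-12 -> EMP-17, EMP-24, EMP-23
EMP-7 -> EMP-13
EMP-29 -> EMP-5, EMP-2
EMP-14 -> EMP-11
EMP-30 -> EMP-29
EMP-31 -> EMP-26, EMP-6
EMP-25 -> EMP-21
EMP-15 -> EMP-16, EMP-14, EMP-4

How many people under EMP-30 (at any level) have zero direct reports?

2

The people in EMP-30's organization with no one reporting to them are EMP-2, EMP-5. That is 2.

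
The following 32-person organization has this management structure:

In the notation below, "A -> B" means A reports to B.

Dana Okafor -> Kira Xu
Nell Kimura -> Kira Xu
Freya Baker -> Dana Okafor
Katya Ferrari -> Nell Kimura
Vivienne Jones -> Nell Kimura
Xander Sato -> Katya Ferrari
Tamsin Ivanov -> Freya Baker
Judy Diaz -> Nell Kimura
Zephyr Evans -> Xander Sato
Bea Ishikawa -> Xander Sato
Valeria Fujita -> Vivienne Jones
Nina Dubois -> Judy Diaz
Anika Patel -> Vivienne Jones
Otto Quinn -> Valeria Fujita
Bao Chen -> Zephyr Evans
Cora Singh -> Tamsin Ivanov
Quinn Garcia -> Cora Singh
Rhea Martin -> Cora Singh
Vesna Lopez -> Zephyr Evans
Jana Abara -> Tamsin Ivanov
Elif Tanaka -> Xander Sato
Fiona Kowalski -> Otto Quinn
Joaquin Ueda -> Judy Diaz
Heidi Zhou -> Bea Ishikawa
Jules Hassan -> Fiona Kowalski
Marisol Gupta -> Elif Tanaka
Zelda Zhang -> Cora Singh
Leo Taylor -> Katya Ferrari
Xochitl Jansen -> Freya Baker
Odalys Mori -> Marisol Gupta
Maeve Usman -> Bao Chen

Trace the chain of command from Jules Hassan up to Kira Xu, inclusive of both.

Jules Hassan -> Fiona Kowalski -> Otto Quinn -> Valeria Fujita -> Vivienne Jones -> Nell Kimura -> Kira Xu

Jules Hassan reports to Fiona Kowalski. Fiona Kowalski reports to Otto Quinn. Otto Quinn reports to Valeria Fujita. Valeria Fujita reports to Vivienne Jones. Vivienne Jones reports to Nell Kimura. Nell Kimura reports to Kira Xu. Kira Xu is at the top.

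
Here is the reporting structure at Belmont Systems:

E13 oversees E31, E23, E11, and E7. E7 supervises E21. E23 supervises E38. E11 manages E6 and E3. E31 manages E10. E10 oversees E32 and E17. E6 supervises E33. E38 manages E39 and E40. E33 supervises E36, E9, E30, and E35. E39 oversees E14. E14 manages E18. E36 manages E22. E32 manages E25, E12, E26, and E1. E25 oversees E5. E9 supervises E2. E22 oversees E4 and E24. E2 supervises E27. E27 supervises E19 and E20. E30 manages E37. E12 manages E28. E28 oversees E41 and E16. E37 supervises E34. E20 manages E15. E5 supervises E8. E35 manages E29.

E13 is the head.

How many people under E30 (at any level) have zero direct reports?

The only person in E30's organization with no one reporting to them is E34. That is 1.

1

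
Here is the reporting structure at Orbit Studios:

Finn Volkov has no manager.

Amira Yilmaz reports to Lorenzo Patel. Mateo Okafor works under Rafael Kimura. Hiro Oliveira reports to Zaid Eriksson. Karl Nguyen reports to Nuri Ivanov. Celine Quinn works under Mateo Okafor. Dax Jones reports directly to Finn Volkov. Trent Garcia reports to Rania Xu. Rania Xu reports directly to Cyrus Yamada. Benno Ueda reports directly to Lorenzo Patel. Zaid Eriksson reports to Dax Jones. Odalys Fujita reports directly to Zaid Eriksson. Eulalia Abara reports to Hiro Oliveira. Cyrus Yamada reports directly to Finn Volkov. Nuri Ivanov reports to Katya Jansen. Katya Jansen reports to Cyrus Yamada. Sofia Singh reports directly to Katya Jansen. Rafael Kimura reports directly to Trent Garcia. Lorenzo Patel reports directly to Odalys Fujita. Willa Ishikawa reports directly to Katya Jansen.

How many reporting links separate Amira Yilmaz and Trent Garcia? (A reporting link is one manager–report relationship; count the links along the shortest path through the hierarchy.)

Amira Yilmaz is 5 levels below Finn Volkov, and Trent Garcia is 3 levels below Finn Volkov (their lowest common manager). The shortest path runs up from Amira Yilmaz to Finn Volkov and back down to Trent Garcia: 5 + 3 = 8 links.

8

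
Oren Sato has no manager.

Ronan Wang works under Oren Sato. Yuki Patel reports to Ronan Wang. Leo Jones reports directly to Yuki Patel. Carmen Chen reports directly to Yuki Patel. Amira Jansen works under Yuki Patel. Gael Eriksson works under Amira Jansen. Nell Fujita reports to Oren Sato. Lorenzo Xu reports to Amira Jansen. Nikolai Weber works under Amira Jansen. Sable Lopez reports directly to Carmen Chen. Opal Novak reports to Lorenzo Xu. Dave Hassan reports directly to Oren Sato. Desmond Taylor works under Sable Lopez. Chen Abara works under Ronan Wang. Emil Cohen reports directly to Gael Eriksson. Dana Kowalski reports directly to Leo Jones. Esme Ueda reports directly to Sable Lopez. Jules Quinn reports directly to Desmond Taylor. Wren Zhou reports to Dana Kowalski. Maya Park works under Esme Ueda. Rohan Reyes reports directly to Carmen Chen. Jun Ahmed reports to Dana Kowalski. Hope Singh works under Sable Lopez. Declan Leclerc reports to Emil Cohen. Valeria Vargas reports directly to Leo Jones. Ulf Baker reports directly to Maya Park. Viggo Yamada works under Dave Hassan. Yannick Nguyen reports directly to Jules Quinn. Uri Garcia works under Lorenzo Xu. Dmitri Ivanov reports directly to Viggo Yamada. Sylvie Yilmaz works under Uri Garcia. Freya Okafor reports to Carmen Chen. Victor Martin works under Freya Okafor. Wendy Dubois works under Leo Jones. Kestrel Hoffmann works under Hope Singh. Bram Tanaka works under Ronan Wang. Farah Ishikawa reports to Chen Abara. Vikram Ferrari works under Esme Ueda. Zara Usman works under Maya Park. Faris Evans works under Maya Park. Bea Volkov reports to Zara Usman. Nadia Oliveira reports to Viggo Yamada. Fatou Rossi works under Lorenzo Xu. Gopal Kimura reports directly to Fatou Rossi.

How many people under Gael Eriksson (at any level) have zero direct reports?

1

The only person in Gael Eriksson's organization with no one reporting to them is Declan Leclerc. That is 1.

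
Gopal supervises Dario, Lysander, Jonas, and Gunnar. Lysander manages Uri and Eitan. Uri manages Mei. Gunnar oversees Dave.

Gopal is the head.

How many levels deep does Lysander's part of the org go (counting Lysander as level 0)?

The longest chain under Lysander runs Lysander → Uri → Mei, which is 2 levels below Lysander.

2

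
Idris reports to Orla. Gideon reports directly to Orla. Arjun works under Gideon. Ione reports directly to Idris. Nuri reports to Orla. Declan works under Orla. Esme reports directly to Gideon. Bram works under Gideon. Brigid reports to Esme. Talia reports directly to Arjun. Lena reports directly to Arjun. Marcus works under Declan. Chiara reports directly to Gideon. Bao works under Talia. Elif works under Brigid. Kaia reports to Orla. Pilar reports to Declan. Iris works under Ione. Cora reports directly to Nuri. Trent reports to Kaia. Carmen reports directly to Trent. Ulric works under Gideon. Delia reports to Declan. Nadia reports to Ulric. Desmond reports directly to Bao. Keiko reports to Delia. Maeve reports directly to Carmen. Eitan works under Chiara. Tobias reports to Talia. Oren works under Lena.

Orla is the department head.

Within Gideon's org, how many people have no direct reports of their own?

The people in Gideon's organization with no one reporting to them are Nadia, Eitan, Bram, Elif, Oren, Tobias, Desmond. That is 7.

7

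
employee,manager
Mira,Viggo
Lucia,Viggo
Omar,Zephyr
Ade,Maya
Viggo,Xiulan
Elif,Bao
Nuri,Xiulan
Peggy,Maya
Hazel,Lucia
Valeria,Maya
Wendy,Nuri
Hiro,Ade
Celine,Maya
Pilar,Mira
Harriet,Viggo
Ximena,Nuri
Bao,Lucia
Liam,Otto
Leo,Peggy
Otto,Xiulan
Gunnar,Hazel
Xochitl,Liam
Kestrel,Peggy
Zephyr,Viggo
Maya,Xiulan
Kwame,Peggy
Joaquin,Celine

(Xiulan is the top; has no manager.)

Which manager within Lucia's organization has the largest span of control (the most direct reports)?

Lucia

Direct-report counts within Lucia's organization: Lucia has 2; Hazel has 1; Bao has 1. The largest is 2, held by Lucia.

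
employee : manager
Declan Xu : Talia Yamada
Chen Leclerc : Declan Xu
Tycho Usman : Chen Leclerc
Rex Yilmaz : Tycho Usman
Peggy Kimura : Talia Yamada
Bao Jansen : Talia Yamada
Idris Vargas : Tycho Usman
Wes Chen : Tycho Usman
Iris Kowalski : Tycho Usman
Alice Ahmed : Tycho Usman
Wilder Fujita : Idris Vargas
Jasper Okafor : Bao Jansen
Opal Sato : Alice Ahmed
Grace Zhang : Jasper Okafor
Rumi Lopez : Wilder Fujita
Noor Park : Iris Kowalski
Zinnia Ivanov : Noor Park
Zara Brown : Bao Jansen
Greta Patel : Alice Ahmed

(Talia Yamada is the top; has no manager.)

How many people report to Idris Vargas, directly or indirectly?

Idris Vargas directly manages Wilder Fujita. Under Wilder Fujita: Rumi Lopez (1). That's 2 in total.

2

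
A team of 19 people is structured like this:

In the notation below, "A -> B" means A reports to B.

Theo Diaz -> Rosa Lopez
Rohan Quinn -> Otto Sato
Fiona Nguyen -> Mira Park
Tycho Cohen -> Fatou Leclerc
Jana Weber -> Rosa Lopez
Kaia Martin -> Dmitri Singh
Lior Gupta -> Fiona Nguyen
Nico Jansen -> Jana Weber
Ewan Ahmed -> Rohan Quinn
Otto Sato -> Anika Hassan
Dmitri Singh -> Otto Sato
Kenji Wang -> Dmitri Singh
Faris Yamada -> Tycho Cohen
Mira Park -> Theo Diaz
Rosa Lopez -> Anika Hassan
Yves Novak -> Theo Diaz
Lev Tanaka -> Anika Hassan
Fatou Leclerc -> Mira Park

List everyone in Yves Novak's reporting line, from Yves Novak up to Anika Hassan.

Yves Novak reports to Theo Diaz. Theo Diaz reports to Rosa Lopez. Rosa Lopez reports to Anika Hassan. Anika Hassan is at the top.

Yves Novak -> Theo Diaz -> Rosa Lopez -> Anika Hassan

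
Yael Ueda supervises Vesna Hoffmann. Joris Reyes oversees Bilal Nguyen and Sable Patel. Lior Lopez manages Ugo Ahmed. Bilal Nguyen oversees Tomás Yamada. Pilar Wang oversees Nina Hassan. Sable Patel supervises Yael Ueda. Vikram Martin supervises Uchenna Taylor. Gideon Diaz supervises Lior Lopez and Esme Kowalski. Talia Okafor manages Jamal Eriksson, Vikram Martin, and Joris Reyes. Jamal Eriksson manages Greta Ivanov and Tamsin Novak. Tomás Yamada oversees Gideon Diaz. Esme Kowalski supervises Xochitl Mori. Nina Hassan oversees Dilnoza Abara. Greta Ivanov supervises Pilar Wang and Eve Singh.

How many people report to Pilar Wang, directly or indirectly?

2

Pilar Wang directly manages Nina Hassan. Under Nina Hassan: Dilnoza Abara (1). That's 2 in total.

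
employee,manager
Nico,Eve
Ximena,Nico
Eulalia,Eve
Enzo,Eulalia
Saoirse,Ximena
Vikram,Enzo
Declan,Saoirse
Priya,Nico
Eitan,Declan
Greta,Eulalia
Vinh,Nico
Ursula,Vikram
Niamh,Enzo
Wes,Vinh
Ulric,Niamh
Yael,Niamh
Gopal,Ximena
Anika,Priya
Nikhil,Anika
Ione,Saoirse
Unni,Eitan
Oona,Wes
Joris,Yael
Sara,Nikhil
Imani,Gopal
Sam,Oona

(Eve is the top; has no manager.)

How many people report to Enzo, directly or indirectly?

Enzo directly manages Vikram, Niamh. Under Vikram: Ursula (1). Under Niamh: Yael, Joris, Ulric (3). So Enzo's organization is 2 direct reports plus everyone under them: 2 + 4 = 6.

6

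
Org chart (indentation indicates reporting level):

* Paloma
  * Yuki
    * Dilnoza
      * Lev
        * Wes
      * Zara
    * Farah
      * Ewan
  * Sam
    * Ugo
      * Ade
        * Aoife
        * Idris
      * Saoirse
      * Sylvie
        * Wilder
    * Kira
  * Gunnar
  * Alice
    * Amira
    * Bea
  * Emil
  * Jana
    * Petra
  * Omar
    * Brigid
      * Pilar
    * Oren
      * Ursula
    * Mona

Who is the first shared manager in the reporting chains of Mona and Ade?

Mona's chain of managers is Omar, Paloma. Ade's chain of managers is Ugo, Sam, Paloma. The first manager that appears in both chains is Paloma.

Paloma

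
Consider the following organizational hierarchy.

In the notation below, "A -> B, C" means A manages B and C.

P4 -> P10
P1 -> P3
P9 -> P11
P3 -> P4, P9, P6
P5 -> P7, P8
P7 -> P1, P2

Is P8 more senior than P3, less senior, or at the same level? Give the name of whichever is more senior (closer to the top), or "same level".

P8

P8 is 1 level below P5; P3 is 3. P8 is higher.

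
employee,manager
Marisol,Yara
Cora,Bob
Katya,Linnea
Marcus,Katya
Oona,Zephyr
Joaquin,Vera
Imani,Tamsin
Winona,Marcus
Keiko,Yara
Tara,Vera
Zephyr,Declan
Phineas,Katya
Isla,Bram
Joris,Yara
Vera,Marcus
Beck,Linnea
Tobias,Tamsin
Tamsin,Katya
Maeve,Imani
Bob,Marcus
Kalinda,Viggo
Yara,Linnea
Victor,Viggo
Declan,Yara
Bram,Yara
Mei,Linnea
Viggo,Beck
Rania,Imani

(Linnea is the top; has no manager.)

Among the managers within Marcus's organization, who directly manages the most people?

Marcus

Direct-report counts within Marcus's organization: Marcus has 3; Bob has 1; Vera has 2. The largest is 3, held by Marcus.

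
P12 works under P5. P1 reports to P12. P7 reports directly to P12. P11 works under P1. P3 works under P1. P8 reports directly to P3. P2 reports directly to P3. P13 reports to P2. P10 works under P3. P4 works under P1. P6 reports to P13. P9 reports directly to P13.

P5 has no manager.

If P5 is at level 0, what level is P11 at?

Chain from P11 up to P5: P11 → P1 → P12 → P5. That is 3 steps up, so P11 is 3 levels below P5.

3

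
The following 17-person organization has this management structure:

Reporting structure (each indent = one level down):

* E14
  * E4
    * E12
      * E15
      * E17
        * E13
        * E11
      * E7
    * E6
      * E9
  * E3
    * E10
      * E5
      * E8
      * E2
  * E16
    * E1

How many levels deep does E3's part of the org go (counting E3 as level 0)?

The longest chain under E3 runs E3 → E10 → E2, which is 2 levels below E3.

2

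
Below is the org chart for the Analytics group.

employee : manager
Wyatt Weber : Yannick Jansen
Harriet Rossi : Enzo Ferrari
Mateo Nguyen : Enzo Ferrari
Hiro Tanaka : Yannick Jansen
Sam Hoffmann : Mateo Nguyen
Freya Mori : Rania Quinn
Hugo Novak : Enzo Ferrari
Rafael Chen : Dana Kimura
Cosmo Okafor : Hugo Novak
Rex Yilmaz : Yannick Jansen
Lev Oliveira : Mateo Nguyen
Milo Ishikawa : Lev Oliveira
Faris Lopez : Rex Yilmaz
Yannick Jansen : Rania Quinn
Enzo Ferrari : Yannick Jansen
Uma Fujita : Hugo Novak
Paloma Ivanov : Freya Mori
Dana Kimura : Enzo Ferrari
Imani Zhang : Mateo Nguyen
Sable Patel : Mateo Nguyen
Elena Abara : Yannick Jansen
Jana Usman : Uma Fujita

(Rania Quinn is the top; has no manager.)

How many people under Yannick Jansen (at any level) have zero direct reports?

12

The people in Yannick Jansen's organization with no one reporting to them are Elena Abara, Hiro Tanaka, Wyatt Weber, Faris Lopez, Rafael Chen, Harriet Rossi, Sable Patel, Imani Zhang, Sam Hoffmann, Milo Ishikawa, Cosmo Okafor, Jana Usman. That is 12.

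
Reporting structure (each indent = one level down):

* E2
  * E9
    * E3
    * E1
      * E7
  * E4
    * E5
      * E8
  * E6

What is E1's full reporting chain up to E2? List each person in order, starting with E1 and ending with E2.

E1 reports to E9. E9 reports to E2. E2 is at the top.

E1 -> E9 -> E2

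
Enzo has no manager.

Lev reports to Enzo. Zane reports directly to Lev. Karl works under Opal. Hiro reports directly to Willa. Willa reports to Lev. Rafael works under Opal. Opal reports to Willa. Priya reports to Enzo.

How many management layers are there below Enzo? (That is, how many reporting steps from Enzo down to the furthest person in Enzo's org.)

The longest chain under Enzo runs Enzo → Lev → Willa → Opal → Rafael, which is 4 levels below Enzo.

4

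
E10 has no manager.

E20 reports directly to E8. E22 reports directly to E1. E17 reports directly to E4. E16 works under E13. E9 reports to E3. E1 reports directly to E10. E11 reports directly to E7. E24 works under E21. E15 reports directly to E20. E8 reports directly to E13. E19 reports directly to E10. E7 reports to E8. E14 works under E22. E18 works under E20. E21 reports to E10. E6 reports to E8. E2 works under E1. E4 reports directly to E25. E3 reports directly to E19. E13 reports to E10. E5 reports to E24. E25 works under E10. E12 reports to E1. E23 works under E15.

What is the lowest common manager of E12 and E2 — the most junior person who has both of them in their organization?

E1

E12's chain of managers is E1, E10. E2's chain of managers is E1, E10. The first manager that appears in both chains is E1.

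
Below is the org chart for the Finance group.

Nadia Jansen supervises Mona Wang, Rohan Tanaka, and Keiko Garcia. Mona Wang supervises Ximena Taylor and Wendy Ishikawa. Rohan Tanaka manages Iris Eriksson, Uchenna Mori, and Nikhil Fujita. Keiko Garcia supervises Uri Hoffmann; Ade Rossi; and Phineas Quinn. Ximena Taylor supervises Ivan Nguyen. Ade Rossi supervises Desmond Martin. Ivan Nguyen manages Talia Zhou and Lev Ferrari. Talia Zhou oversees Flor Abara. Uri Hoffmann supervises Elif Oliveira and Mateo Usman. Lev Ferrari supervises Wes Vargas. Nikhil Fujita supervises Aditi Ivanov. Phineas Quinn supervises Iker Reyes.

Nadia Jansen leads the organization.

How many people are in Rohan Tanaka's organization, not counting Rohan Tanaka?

Rohan Tanaka directly manages Iris Eriksson, Uchenna Mori, Nikhil Fujita. Iris Eriksson has no reports. Uchenna Mori has no reports. Under Nikhil Fujita: Aditi Ivanov (1). So Rohan Tanaka's organization is 3 direct reports plus everyone under them: 1 + 1 + 2 = 4.

4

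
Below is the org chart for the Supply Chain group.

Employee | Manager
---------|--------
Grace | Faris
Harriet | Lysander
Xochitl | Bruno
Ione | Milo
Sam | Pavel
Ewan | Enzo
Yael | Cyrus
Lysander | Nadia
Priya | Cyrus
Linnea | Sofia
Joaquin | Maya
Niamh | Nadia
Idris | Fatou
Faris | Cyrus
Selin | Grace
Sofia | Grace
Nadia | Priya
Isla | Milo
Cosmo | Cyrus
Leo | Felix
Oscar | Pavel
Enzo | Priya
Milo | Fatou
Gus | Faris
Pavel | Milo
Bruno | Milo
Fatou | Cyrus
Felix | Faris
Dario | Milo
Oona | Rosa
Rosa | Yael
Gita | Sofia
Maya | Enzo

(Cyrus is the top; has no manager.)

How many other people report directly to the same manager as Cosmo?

4

Cosmo reports to Cyrus. Cyrus's other direct reports are Priya, Fatou, Yael, Faris — 4 peers.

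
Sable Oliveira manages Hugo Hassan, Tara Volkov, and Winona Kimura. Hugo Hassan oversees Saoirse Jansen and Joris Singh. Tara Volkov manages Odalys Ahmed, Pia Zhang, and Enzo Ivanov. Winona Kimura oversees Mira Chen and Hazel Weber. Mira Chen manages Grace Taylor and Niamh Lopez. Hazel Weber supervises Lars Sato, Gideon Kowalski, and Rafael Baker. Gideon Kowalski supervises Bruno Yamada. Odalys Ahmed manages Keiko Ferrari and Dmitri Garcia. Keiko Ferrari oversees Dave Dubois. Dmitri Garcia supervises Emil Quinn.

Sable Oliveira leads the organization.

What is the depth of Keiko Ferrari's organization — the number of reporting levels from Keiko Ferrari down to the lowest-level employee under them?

1

The longest chain under Keiko Ferrari runs Keiko Ferrari → Dave Dubois, which is 1 level below Keiko Ferrari.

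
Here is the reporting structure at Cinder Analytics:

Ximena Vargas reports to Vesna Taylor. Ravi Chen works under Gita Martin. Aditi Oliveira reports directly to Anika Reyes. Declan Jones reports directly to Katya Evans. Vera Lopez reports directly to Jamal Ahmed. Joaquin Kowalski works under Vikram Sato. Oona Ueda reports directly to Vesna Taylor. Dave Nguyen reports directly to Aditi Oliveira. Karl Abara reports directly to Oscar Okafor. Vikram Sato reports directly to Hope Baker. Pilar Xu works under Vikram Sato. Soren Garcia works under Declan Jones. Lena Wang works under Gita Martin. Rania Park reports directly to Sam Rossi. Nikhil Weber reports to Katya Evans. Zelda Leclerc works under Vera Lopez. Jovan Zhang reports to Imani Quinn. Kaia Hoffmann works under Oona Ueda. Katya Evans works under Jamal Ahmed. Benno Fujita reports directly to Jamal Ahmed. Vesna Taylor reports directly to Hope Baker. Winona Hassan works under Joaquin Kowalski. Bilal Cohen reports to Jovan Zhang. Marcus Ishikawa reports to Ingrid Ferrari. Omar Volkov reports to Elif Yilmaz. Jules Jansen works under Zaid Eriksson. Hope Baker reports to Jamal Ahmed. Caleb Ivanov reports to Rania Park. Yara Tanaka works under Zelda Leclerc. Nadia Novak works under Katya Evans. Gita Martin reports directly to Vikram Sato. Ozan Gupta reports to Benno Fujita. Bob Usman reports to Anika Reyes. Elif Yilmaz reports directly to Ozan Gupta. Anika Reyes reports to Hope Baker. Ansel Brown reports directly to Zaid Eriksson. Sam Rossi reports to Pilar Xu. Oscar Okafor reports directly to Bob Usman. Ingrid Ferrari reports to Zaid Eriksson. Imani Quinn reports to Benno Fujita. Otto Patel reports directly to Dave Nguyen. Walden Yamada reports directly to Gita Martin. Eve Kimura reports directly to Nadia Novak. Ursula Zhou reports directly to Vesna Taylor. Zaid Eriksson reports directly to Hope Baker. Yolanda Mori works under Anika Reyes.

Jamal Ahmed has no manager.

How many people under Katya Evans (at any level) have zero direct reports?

3

The people in Katya Evans's organization with no one reporting to them are Nikhil Weber, Soren Garcia, Eve Kimura. That is 3.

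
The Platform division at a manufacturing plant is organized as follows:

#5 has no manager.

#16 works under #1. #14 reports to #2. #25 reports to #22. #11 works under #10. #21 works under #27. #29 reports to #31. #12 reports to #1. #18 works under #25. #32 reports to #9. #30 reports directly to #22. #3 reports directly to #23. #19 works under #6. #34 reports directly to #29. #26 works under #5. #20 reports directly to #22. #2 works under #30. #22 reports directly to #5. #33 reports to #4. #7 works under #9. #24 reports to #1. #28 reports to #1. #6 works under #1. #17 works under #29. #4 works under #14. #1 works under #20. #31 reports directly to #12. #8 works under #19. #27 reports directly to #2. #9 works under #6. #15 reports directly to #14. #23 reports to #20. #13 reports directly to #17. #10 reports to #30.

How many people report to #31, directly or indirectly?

4

#31 directly manages #29. Under #29: #34, #17, #13 (3). That's 4 in total.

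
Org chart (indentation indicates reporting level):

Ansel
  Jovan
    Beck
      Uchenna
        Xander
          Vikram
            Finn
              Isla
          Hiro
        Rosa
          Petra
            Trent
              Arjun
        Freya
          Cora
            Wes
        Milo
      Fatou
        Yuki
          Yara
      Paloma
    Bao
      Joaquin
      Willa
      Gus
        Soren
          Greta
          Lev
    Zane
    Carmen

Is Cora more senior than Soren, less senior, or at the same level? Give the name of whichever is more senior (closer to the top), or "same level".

Cora is 5 levels below Ansel; Soren is 4. Soren is higher.

Soren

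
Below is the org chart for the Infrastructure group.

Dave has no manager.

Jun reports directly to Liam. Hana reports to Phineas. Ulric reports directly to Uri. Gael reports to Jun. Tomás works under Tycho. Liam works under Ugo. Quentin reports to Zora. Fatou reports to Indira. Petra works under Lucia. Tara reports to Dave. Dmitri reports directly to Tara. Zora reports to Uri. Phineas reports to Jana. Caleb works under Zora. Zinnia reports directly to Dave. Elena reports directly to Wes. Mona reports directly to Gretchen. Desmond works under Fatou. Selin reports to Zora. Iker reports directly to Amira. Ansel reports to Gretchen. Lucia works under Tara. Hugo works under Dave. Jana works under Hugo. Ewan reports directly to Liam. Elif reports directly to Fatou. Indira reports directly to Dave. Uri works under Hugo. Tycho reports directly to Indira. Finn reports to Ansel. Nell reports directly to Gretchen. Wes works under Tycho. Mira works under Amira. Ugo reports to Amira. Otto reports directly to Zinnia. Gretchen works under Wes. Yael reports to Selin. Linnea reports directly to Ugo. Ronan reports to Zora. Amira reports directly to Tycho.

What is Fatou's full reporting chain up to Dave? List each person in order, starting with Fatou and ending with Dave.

Fatou -> Indira -> Dave

Fatou reports to Indira. Indira reports to Dave. Dave is at the top.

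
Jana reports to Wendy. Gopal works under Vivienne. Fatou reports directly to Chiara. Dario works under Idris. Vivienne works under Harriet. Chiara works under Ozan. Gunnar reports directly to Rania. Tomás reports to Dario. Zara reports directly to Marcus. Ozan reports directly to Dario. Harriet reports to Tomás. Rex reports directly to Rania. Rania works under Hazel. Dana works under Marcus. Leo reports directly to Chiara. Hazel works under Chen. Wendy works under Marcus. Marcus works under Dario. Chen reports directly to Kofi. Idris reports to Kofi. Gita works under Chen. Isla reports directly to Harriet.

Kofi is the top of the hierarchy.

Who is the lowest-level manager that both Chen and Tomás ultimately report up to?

Chen's chain of managers is Kofi. Tomás's chain of managers is Dario, Idris, Kofi. The first manager that appears in both chains is Kofi.

Kofi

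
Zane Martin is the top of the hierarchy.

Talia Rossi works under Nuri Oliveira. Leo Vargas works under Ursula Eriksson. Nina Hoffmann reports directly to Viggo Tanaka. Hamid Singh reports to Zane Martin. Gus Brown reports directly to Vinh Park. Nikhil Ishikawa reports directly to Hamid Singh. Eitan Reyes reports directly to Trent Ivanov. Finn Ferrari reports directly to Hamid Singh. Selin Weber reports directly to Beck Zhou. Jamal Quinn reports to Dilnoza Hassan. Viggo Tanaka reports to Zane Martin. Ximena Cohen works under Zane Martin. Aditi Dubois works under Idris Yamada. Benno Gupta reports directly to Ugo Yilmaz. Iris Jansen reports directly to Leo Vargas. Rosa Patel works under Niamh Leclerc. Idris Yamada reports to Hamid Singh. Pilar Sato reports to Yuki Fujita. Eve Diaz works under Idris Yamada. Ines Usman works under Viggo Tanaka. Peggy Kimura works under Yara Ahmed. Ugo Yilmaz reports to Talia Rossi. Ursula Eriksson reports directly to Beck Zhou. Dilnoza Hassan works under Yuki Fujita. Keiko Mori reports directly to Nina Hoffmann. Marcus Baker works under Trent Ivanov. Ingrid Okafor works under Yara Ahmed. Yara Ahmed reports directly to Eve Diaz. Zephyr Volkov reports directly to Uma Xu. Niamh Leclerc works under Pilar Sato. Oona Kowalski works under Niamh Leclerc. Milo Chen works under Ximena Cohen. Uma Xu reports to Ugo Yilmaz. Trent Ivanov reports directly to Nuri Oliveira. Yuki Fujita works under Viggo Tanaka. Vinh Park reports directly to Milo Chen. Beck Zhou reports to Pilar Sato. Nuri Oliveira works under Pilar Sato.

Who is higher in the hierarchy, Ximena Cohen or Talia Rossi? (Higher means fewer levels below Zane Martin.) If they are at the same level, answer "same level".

Ximena Cohen is 1 level below Zane Martin; Talia Rossi is 5. Ximena Cohen is higher.

Ximena Cohen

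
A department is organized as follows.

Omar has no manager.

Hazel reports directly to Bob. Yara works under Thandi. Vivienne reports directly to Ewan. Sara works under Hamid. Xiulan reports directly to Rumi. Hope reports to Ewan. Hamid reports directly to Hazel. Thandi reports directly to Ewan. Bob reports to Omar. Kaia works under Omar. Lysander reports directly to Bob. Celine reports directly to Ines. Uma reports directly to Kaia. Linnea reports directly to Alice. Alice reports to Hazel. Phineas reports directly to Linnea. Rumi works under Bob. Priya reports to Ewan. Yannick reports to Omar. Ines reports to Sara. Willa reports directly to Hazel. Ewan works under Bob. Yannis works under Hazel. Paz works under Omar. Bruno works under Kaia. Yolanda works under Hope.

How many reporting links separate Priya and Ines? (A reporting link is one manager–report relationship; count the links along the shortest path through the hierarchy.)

Priya is 2 levels below Bob, and Ines is 4 levels below Bob (their lowest common manager). The shortest path runs up from Priya to Bob and back down to Ines: 2 + 4 = 6 links.

6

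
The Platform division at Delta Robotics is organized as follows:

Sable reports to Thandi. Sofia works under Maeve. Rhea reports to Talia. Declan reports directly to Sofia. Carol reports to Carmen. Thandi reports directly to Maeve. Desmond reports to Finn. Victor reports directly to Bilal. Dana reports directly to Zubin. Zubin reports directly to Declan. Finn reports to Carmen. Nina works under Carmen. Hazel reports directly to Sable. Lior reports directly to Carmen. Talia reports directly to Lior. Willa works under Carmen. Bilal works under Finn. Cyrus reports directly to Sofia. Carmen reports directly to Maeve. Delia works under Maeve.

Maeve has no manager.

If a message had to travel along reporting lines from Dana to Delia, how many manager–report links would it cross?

Dana is 4 levels below Maeve, and Delia is 1 level below Maeve (their lowest common manager). The shortest path runs up from Dana to Maeve and back down to Delia: 4 + 1 = 5 links.

5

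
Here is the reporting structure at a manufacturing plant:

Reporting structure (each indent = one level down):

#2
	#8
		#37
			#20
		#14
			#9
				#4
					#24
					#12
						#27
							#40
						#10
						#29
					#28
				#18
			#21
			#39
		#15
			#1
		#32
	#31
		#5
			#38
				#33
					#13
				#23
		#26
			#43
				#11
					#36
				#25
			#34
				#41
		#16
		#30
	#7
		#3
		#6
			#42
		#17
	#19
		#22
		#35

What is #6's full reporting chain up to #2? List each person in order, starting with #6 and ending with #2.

#6 reports to #7. #7 reports to #2. #2 is at the top.

#6 -> #7 -> #2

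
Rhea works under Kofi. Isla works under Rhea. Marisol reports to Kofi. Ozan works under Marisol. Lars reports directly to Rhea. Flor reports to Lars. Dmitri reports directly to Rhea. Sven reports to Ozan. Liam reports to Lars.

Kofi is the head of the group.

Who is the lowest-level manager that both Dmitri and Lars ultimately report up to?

Rhea

Dmitri's chain of managers is Rhea, Kofi. Lars's chain of managers is Rhea, Kofi. The first manager that appears in both chains is Rhea.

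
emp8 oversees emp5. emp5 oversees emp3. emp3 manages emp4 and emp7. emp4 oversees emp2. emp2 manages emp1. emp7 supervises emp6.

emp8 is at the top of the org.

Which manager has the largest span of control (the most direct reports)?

emp3

Direct-report counts: emp8 has 1; emp5 has 1; emp3 has 2; emp7 has 1; emp4 has 1; emp2 has 1. The largest is 2, held by emp3.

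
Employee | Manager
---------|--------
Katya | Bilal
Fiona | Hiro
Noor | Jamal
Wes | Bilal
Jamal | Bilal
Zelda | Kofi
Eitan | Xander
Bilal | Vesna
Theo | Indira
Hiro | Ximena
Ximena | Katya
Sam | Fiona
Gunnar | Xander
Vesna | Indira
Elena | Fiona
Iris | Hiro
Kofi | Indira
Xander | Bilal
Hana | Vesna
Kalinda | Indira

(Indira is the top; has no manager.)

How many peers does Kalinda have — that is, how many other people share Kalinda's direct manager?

3

Kalinda reports to Indira. Indira's other direct reports are Vesna, Kofi, Theo — 3 peers.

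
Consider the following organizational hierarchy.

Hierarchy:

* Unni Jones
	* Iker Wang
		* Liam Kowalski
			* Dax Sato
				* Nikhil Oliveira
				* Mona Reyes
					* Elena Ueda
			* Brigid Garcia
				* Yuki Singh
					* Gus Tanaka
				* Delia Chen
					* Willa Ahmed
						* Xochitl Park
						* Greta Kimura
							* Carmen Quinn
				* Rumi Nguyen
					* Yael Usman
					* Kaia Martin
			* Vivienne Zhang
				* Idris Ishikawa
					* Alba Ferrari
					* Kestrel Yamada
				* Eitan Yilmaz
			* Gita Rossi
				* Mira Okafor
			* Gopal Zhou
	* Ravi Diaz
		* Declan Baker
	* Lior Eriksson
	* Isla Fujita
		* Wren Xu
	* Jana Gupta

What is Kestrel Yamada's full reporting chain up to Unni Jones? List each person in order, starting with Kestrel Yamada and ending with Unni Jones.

Kestrel Yamada reports to Idris Ishikawa. Idris Ishikawa reports to Vivienne Zhang. Vivienne Zhang reports to Liam Kowalski. Liam Kowalski reports to Iker Wang. Iker Wang reports to Unni Jones. Unni Jones is at the top.

Kestrel Yamada -> Idris Ishikawa -> Vivienne Zhang -> Liam Kowalski -> Iker Wang -> Unni Jones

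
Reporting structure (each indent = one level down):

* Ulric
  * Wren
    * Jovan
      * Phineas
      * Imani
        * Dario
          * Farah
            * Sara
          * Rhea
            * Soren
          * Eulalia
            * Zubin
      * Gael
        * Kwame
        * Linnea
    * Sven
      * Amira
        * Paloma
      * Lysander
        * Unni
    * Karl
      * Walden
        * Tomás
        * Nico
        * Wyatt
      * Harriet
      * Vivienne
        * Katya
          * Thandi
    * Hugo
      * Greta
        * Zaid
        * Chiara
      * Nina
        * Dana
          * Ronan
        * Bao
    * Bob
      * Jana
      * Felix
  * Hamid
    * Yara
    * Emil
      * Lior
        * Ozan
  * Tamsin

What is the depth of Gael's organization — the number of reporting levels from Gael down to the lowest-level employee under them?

1

The longest chain under Gael runs Gael → Linnea, which is 1 level below Gael.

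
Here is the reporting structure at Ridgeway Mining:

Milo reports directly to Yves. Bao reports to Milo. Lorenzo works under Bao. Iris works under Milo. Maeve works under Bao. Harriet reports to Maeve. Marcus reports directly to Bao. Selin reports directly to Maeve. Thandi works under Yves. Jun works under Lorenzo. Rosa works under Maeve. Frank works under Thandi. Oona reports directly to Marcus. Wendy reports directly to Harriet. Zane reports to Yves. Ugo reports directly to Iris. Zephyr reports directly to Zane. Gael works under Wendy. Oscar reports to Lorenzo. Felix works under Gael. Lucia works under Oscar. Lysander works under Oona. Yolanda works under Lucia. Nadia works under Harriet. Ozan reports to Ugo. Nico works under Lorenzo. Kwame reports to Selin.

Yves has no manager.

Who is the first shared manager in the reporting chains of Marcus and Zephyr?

Yves

Marcus's chain of managers is Bao, Milo, Yves. Zephyr's chain of managers is Zane, Yves. The first manager that appears in both chains is Yves.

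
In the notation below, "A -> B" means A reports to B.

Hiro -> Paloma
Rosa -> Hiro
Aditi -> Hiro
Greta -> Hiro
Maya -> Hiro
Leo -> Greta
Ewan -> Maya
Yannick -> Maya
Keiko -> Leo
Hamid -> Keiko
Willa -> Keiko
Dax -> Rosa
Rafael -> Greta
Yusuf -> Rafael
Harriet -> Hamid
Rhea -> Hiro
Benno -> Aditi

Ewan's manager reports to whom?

Ewan reports to Maya, and Maya reports to Hiro. So Ewan's skip-level manager is Hiro.

Hiro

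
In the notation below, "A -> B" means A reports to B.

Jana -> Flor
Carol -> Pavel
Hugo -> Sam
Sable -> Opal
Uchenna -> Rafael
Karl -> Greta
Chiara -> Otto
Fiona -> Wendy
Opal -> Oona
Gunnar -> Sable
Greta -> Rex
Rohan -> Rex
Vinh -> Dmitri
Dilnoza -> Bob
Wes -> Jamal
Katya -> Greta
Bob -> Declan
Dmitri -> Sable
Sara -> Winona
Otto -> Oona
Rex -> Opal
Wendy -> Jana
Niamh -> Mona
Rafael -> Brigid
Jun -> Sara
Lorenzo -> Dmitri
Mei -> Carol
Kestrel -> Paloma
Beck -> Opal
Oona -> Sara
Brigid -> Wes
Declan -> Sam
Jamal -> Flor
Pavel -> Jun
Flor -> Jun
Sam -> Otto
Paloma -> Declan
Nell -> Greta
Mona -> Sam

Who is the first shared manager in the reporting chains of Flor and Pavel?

Flor's chain of managers is Jun, Sara, Winona. Pavel's chain of managers is Jun, Sara, Winona. The first manager that appears in both chains is Jun.

Jun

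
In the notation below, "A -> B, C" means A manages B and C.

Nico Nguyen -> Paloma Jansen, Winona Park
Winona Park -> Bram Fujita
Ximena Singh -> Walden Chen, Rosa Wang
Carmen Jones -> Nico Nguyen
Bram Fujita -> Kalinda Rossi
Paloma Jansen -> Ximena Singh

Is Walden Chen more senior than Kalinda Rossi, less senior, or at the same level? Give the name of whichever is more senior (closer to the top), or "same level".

same level

Both Walden Chen and Kalinda Rossi are 4 levels below Carmen Jones.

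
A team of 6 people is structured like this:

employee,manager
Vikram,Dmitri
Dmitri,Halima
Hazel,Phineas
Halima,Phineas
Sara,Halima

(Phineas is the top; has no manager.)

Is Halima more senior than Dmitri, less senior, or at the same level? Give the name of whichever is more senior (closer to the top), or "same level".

Halima

Halima is 1 level below Phineas; Dmitri is 2. Halima is higher.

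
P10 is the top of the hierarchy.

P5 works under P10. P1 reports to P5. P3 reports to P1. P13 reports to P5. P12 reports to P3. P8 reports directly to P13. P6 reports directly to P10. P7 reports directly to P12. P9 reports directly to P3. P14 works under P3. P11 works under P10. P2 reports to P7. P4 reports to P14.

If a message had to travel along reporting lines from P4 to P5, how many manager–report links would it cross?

4

P4 is in P5's organization: the chain from P4 up to P5 is P4 → P14 → P3 → P1 → P5, which is 4 links.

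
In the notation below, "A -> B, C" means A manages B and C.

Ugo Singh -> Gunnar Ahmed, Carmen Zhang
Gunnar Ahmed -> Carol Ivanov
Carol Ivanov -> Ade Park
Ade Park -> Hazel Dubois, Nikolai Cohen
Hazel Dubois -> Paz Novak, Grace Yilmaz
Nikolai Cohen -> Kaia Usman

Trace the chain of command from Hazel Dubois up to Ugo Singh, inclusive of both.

Hazel Dubois -> Ade Park -> Carol Ivanov -> Gunnar Ahmed -> Ugo Singh

Hazel Dubois reports to Ade Park. Ade Park reports to Carol Ivanov. Carol Ivanov reports to Gunnar Ahmed. Gunnar Ahmed reports to Ugo Singh. Ugo Singh is at the top.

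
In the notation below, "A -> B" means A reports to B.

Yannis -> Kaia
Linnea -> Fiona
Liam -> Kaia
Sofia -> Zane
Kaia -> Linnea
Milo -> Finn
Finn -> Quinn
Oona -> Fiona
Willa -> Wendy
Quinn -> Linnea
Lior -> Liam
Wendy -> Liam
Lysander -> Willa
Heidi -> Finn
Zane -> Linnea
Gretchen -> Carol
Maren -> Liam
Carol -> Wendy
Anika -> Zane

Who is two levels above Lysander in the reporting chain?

Wendy

Lysander reports to Willa, and Willa reports to Wendy. So Lysander's skip-level manager is Wendy.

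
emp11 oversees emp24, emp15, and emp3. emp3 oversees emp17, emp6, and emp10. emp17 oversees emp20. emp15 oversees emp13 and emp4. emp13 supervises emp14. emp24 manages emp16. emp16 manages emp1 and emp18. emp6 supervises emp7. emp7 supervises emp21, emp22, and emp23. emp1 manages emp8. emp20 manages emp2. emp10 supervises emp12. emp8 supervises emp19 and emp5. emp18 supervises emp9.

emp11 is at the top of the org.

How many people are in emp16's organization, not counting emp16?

emp16 directly manages emp1, emp18. Under emp1: emp8, emp5, emp19 (3). Under emp18: emp9 (1). So emp16's organization is 2 direct reports plus everyone under them: 4 + 2 = 6.

6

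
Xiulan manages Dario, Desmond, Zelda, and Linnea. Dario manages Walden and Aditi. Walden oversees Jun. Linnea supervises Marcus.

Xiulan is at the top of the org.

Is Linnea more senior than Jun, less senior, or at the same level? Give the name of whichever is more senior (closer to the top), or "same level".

Linnea is 1 level below Xiulan; Jun is 3. Linnea is higher.

Linnea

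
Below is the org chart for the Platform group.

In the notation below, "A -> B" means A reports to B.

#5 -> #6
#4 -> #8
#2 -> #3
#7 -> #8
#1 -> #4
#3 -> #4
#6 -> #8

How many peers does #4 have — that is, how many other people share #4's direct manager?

#4 reports to #8. #8's other direct reports are #6, #7 — 2 peers.

2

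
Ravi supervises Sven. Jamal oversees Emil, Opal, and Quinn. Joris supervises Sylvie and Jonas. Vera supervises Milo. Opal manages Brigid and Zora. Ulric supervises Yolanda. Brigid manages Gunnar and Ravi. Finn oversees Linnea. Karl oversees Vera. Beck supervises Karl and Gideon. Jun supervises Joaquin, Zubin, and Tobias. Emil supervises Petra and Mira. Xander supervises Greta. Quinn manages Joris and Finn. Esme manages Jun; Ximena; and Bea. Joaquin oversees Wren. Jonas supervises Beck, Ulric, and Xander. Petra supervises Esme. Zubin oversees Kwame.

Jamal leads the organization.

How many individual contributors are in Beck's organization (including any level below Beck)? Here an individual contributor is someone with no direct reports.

The people in Beck's organization with no one reporting to them are Gideon, Milo. That is 2.

2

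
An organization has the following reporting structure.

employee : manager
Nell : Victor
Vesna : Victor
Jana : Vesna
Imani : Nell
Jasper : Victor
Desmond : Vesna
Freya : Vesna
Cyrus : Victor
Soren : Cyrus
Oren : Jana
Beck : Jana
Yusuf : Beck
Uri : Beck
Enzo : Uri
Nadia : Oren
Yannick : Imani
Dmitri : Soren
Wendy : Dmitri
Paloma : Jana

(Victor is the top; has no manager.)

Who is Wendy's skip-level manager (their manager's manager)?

Wendy reports to Dmitri, and Dmitri reports to Soren. So Wendy's skip-level manager is Soren.

Soren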